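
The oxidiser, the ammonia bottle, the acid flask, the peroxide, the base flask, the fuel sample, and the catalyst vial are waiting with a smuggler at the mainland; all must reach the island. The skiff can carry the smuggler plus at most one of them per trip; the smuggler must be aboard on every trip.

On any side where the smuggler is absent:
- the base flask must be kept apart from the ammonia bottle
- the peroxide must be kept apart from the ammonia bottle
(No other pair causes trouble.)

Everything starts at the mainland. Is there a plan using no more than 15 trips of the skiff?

Yes — this plan uses 15 crossings (≤ 15):
1. Smuggler goes to the island with the ammonia bottle.  [the mainland: the acid flask, the base flask, the catalyst vial, the fuel sample, the oxidiser, the peroxide | the island: the ammonia bottle]
2. Smuggler goes back to the mainland alone.  [the mainland: the acid flask, the base flask, the catalyst vial, the fuel sample, the oxidiser, the peroxide | the island: the ammonia bottle]
3. Smuggler goes to the island with the oxidiser.  [the mainland: the acid flask, the base flask, the catalyst vial, the fuel sample, the peroxide | the island: the ammonia bottle, the oxidiser]
4. Smuggler goes back to the mainland alone.  [the mainland: the acid flask, the base flask, the catalyst vial, the fuel sample, the peroxide | the island: the ammonia bottle, the oxidiser]
5. Smuggler goes to the island with the acid flask.  [the mainland: the base flask, the catalyst vial, the fuel sample, the peroxide | the island: the acid flask, the ammonia bottle, the oxidiser]
6. Smuggler goes back to the mainland alone.  [the mainland: the base flask, the catalyst vial, the fuel sample, the peroxide | the island: the acid flask, the ammonia bottle, the oxidiser]
7. Smuggler goes to the island with the peroxide.  [the mainland: the base flask, the catalyst vial, the fuel sample | the island: the acid flask, the ammonia bottle, the oxidiser, the peroxide]
8. Smuggler goes back to the mainland with the ammonia bottle.  [the mainland: the ammonia bottle, the base flask, the catalyst vial, the fuel sample | the island: the acid flask, the oxidiser, the peroxide]
9. Smuggler goes to the island with the base flask.  [the mainland: the ammonia bottle, the catalyst vial, the fuel sample | the island: the acid flask, the base flask, the oxidiser, the peroxide]
10. Smuggler goes back to the mainland alone.  [the mainland: the ammonia bottle, the catalyst vial, the fuel sample | the island: the acid flask, the base flask, the oxidiser, the peroxide]
11. Smuggler goes to the island with the fuel sample.  [the mainland: the ammonia bottle, the catalyst vial | the island: the acid flask, the base flask, the fuel sample, the oxidiser, the peroxide]
12. Smuggler goes back to the mainland alone.  [the mainland: the ammonia bottle, the catalyst vial | the island: the acid flask, the base flask, the fuel sample, the oxidiser, the peroxide]
13. Smuggler goes to the island with the catalyst vial.  [the mainland: the ammonia bottle | the island: the acid flask, the base flask, the catalyst vial, the fuel sample, the oxidiser, the peroxide]
14. Smuggler goes back to the mainland alone.  [the mainland: the ammonia bottle | the island: the acid flask, the base flask, the catalyst vial, the fuel sample, the oxidiser, the peroxide]
15. Smuggler goes to the island with the ammonia bottle.  [the mainland: — | the island: the acid flask, the ammonia bottle, the base flask, the catalyst vial, the fuel sample, the oxidiser, the peroxide]

Yes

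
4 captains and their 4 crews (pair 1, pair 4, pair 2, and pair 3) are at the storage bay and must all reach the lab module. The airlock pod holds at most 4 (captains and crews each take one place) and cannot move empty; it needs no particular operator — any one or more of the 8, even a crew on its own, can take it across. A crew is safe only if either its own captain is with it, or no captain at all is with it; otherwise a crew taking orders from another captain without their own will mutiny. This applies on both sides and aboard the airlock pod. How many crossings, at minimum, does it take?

5

Counting alone: each trip to the lab module takes at most 4 across and each return brings at least 1 back, so after t trips out (and t−1 returns) at most 4t − (t−1) of the 8 are across; that first reaches 8 at t = 3, so at least 5 crossings are needed.
The plan below uses exactly 5 crossings, so it is optimal:
1. captain 1 and crew 1 cross → the lab module.
2. captain 1 crosses ← the storage bay.
3. captain 1, captain 2, captain 3, and captain 4 cross → the lab module.
4. crew 1 crosses ← the storage bay.
5. crew 1, crew 2, crew 3, and crew 4 cross → the lab module.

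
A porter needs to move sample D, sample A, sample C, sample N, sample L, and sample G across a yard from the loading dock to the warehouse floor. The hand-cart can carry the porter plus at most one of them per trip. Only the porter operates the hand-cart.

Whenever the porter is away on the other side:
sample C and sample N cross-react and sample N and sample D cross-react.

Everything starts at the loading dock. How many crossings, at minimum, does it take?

13

Counting alone: the porter can take at most 1 across per trip to the warehouse floor, so moving all 6 needs at least 6 loaded trips out, with a return between consecutive ones — at least 11 crossings.
The safety rule pushes this higher. Following every safe sequence of crossings, the most of the 6 that can be at the warehouse floor as the hand-cart arrives there on crossing 11 is 5 — never all 6.
So no plan with fewer than 13 crossings exists, and this one achieves 13:
1. Porter goes to the warehouse floor with sample N.  [the loading dock: sample A, sample C, sample D, sample G, sample L | the warehouse floor: sample N]
2. Porter goes back to the loading dock alone.  [the loading dock: sample A, sample C, sample D, sample G, sample L | the warehouse floor: sample N]
3. Porter goes to the warehouse floor with sample D.  [the loading dock: sample A, sample C, sample G, sample L | the warehouse floor: sample D, sample N]
4. Porter goes back to the loading dock with sample N.  [the loading dock: sample A, sample C, sample G, sample L, sample N | the warehouse floor: sample D]
5. Porter goes to the warehouse floor with sample C.  [the loading dock: sample A, sample G, sample L, sample N | the warehouse floor: sample C, sample D]
6. Porter goes back to the loading dock alone.  [the loading dock: sample A, sample G, sample L, sample N | the warehouse floor: sample C, sample D]
7. Porter goes to the warehouse floor with sample A.  [the loading dock: sample G, sample L, sample N | the warehouse floor: sample A, sample C, sample D]
8. Porter goes back to the loading dock alone.  [the loading dock: sample G, sample L, sample N | the warehouse floor: sample A, sample C, sample D]
9. Porter goes to the warehouse floor with sample L.  [the loading dock: sample G, sample N | the warehouse floor: sample A, sample C, sample D, sample L]
10. Porter goes back to the loading dock alone.  [the loading dock: sample G, sample N | the warehouse floor: sample A, sample C, sample D, sample L]
11. Porter goes to the warehouse floor with sample G.  [the loading dock: sample N | the warehouse floor: sample A, sample C, sample D, sample G, sample L]
12. Porter goes back to the loading dock alone.  [the loading dock: sample N | the warehouse floor: sample A, sample C, sample D, sample G, sample L]
13. Porter goes to the warehouse floor with sample N.  [the loading dock: — | the warehouse floor: sample A, sample C, sample D, sample G, sample L, sample N]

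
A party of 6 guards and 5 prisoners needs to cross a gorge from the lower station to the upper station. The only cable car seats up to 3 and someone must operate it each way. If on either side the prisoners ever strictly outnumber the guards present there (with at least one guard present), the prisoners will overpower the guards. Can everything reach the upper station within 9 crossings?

Yes — this plan uses 9 crossings (≤ 9):
1. 3 prisoners → the upper station.  (the lower station: 6G 2P; the upper station: 0G 3P)
2. 1 prisoner ← the lower station.  (the lower station: 6G 3P; the upper station: 0G 2P)
3. 3 guards → the upper station.  (the lower station: 3G 3P; the upper station: 3G 2P)
4. 1 guard ← the lower station.  (the lower station: 4G 3P; the upper station: 2G 2P)
5. 2 guards and 1 prisoner → the upper station.  (the lower station: 2G 2P; the upper station: 4G 3P)
6. 1 guard ← the lower station.  (the lower station: 3G 2P; the upper station: 3G 3P)
7. 2 guards and 1 prisoner → the upper station.  (the lower station: 1G 1P; the upper station: 5G 4P)
8. 1 guard ← the lower station.  (the lower station: 2G 1P; the upper station: 4G 4P)
9. 2 guards and 1 prisoner → the upper station.  (the lower station: 0G 0P; the upper station: 6G 5P)

Yes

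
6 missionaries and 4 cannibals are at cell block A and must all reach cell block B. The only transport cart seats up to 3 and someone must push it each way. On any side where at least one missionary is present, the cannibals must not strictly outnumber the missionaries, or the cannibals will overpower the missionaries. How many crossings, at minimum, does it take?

Counting alone: each trip to cell block B takes at most 3 across and each return brings at least 1 back, so after t trips out (and t−1 returns) at most 3t − (t−1) of the 10 are across; that first reaches 10 at t = 5, so at least 9 crossings are needed.
The plan below uses exactly 9 crossings, so it is optimal:
1. 2 cannibals → cell block B.  (cell block A: 6M 2C; cell block B: 0M 2C)
2. 1 cannibal ← cell block A.  (cell block A: 6M 3C; cell block B: 0M 1C)
3. 3 cannibals → cell block B.  (cell block A: 6M 0C; cell block B: 0M 4C)
4. 1 cannibal ← cell block A.  (cell block A: 6M 1C; cell block B: 0M 3C)
5. 3 missionaries → cell block B.  (cell block A: 3M 1C; cell block B: 3M 3C)
6. 1 cannibal ← cell block A.  (cell block A: 3M 2C; cell block B: 3M 2C)
7. 1 missionary and 2 cannibals → cell block B.  (cell block A: 2M 0C; cell block B: 4M 4C)
8. 1 cannibal ← cell block A.  (cell block A: 2M 1C; cell block B: 4M 3C)
9. 2 missionaries and 1 cannibal → cell block B.  (cell block A: 0M 0C; cell block B: 6M 4C)

9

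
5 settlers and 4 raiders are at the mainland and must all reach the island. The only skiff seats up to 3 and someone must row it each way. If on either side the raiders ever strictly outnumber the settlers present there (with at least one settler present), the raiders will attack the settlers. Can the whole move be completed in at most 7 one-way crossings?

Yes

Yes — this plan uses 7 crossings (≤ 7):
1. 3 raiders → the island.  (the mainland: 5S 1R; the island: 0S 3R)
2. 1 raider ← the mainland.  (the mainland: 5S 2R; the island: 0S 2R)
3. 3 settlers → the island.  (the mainland: 2S 2R; the island: 3S 2R)
4. 1 settler ← the mainland.  (the mainland: 3S 2R; the island: 2S 2R)
5. 2 settlers and 1 raider → the island.  (the mainland: 1S 1R; the island: 4S 3R)
6. 1 settler ← the mainland.  (the mainland: 2S 1R; the island: 3S 3R)
7. 2 settlers and 1 raider → the island.  (the mainland: 0S 0R; the island: 5S 4R)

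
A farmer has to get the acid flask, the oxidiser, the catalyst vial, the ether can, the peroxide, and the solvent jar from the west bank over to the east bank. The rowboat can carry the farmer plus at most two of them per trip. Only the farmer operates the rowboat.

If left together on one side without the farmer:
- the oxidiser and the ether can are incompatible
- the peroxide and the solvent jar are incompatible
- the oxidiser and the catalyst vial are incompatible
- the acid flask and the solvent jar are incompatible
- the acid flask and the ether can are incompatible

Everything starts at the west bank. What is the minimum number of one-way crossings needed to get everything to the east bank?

impossible

Whatever the first load, the items left behind include a forbidden pair without the farmer. No opening move is safe, so no plan exists.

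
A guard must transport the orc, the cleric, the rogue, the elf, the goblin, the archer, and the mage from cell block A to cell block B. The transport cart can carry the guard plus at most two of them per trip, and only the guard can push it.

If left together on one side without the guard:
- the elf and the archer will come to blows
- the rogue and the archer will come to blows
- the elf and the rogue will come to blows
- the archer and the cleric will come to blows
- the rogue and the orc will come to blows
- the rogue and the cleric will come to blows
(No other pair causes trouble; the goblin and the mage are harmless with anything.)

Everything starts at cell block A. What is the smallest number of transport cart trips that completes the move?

Counting alone: the guard can take at most 2 across per trip to cell block B, so moving all 7 needs at least 4 loaded trips out, with a return between consecutive ones — at least 7 crossings.
The safety rule pushes this higher. Following every safe sequence of crossings, the most of the 7 that can be at cell block B as the transport cart arrives there on crossings 7, 9 is 5, 6 respectively — never all 7.
So no plan with fewer than 11 crossings exists, and this one achieves 11:
1. Guard goes to cell block B with the archer and the rogue.
2. Guard goes back to cell block A with the rogue.
3. Guard goes to cell block B with the orc and the rogue.
4. Guard goes back to cell block A with the rogue.
5. Guard goes to cell block B with the cleric and the elf.
6. Guard goes back to cell block A with the archer.
7. Guard goes to cell block B with the goblin and the rogue.
8. Guard goes back to cell block A with the rogue.
9. Guard goes to cell block B with the mage and the rogue.
10. Guard goes back to cell block A with the rogue.
11. Guard goes to cell block B with the archer and the rogue.

11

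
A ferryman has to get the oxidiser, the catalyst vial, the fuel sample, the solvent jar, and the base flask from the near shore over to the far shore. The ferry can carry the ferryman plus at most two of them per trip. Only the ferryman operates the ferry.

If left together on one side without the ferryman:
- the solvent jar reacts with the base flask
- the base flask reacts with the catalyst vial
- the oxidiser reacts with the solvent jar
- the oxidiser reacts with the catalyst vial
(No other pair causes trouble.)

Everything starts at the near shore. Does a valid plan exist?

1. Ferryman goes to the far shore with the base flask and the oxidiser.
2. Ferryman goes back to the near shore alone.
3. Ferryman goes to the far shore with the fuel sample.
4. Ferryman goes back to the near shore alone.
5. Ferryman goes to the far shore with the catalyst vial and the solvent jar.

Yes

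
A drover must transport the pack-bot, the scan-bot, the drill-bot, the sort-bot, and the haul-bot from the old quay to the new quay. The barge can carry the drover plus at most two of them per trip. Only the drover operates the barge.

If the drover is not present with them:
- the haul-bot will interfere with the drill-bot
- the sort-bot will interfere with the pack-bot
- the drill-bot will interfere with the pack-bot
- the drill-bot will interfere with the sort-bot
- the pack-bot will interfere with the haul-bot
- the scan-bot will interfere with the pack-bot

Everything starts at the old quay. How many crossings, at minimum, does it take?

Counting alone: the drover can take at most 2 across per trip to the new quay, so moving all 5 needs at least 3 loaded trips out, with a return between consecutive ones — at least 5 crossings.
The safety rule pushes this higher. Following every safe sequence of crossings, the most of the 5 that can be at the new quay as the barge arrives there on crossing 5 is 4 — never all 5.
So no plan with fewer than 7 crossings exists, and this one achieves 7:
1. Drover goes to the new quay with the drill-bot and the pack-bot.  [the old quay: the haul-bot, the scan-bot, the sort-bot | the new quay: the drill-bot, the pack-bot]
2. Drover goes back to the old quay with the pack-bot.  [the old quay: the haul-bot, the pack-bot, the scan-bot, the sort-bot | the new quay: the drill-bot]
3. Drover goes to the new quay with the pack-bot and the scan-bot.  [the old quay: the haul-bot, the sort-bot | the new quay: the drill-bot, the pack-bot, the scan-bot]
4. Drover goes back to the old quay with the pack-bot.  [the old quay: the haul-bot, the pack-bot, the sort-bot | the new quay: the drill-bot, the scan-bot]
5. Drover goes to the new quay with the haul-bot and the sort-bot.  [the old quay: the pack-bot | the new quay: the drill-bot, the haul-bot, the scan-bot, the sort-bot]
6. Drover goes back to the old quay with the drill-bot.  [the old quay: the drill-bot, the pack-bot | the new quay: the haul-bot, the scan-bot, the sort-bot]
7. Drover goes to the new quay with the drill-bot and the pack-bot.  [the old quay: — | the new quay: the drill-bot, the haul-bot, the pack-bot, the scan-bot, the sort-bot]

7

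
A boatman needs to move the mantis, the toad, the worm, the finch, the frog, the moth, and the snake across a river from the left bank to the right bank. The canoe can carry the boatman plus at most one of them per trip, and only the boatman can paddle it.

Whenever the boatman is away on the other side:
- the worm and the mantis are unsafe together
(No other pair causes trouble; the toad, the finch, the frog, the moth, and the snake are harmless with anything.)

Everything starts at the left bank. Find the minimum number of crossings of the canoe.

13

Counting alone: the boatman can take at most 1 across per trip to the right bank, so moving all 7 needs at least 7 loaded trips out, with a return between consecutive ones — at least 13 crossings.
The plan below uses exactly 13 crossings, so it is optimal:
1. Boatman goes to the right bank with the mantis.
2. Boatman goes back to the left bank alone.
3. Boatman goes to the right bank with the toad.
4. Boatman goes back to the left bank alone.
5. Boatman goes to the right bank with the finch.
6. Boatman goes back to the left bank alone.
7. Boatman goes to the right bank with the frog.
8. Boatman goes back to the left bank alone.
9. Boatman goes to the right bank with the moth.
10. Boatman goes back to the left bank alone.
11. Boatman goes to the right bank with the snake.
12. Boatman goes back to the left bank alone.
13. Boatman goes to the right bank with the worm.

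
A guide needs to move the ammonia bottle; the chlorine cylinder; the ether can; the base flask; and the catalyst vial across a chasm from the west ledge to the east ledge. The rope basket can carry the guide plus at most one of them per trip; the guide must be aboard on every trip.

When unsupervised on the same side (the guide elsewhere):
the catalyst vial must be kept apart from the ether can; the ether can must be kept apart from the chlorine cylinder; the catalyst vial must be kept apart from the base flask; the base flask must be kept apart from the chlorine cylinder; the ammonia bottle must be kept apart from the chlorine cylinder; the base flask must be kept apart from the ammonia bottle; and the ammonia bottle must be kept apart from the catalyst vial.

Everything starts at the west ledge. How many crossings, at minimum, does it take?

Whatever the first load, the items left behind include a forbidden pair without the guide. No opening move is safe, so no plan exists.

impossible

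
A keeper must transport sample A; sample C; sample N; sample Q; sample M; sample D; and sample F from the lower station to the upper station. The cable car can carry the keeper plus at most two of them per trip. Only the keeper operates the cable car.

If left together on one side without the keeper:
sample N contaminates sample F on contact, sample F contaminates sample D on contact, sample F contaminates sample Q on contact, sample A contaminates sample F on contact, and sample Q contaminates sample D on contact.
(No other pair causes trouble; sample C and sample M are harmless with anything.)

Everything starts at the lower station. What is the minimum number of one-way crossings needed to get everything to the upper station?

11

Counting alone: the keeper can take at most 2 across per trip to the upper station, so moving all 7 needs at least 4 loaded trips out, with a return between consecutive ones — at least 7 crossings.
The safety rule pushes this higher. Following every safe sequence of crossings, the most of the 7 that can be at the upper station as the cable car arrives there on crossings 7, 9 is 5, 6 respectively — never all 7.
So no plan with fewer than 11 crossings exists, and this one achieves 11:
1. Keeper goes to the upper station with sample F and sample Q.
2. Keeper goes back to the lower station with sample Q.
3. Keeper goes to the upper station with sample A and sample Q.
4. Keeper goes back to the lower station with sample F.
5. Keeper goes to the upper station with sample C and sample F.
6. Keeper goes back to the lower station with sample F.
7. Keeper goes to the upper station with sample D and sample N.
8. Keeper goes back to the lower station with sample Q.
9. Keeper goes to the upper station with sample M and sample Q.
10. Keeper goes back to the lower station with sample Q.
11. Keeper goes to the upper station with sample F and sample Q.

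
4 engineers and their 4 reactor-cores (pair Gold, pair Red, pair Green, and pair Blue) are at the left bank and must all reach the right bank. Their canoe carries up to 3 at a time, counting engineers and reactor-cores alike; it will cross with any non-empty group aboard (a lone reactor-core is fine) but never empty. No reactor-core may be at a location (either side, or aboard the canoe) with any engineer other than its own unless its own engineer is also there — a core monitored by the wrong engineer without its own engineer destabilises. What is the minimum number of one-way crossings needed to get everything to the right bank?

Counting alone: each trip to the right bank takes at most 3 across and each return brings at least 1 back, so after t trips out (and t−1 returns) at most 3t − (t−1) of the 8 are across; that first reaches 8 at t = 4, so at least 7 crossings are needed.
The safety rule pushes this higher. Following every safe sequence of crossings, the most of the 8 that can be at the right bank as the canoe arrives there on crossing 7 is 7 — never all 8.
So no plan with fewer than 9 crossings exists, and this one achieves 9:
1. engineer Gold and reactor-core Gold cross → the right bank.
2. engineer Gold crosses ← the left bank.
3. engineer Gold, engineer Red, and reactor-core Red cross → the right bank.
4. engineer Gold and reactor-core Gold cross ← the left bank.
5. engineer Blue, engineer Gold, and engineer Green cross → the right bank.
6. reactor-core Red crosses ← the left bank.
7. reactor-core Gold and reactor-core Red cross → the right bank.
8. reactor-core Gold crosses ← the left bank.
9. reactor-core Blue, reactor-core Gold, and reactor-core Green cross → the right bank.

9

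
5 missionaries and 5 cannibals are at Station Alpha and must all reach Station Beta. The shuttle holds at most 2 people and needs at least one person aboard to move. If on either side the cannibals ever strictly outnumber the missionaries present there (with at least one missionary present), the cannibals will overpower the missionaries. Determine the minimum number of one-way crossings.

impossible

Following every safe sequence of crossings from the start, the most of the 10 that can be at Station Beta as the shuttle arrives there on crossings 1, 3, 5, 7 is 2, 3, 4, 5 respectively; the best ever achieved is 5 of 10.
From crossing 9 on, no configuration arises that was not already reachable earlier: only 13 distinct safe configurations (who is on which side, and where the shuttle is) can ever be reached, none of them has everyone across, and every continuation just revisits them. They are: 0 missionaries + 0 cannibals across (shuttle back at the start); 0 missionaries + 1 cannibal across (shuttle there); 0 missionaries + 1 cannibal across (shuttle back at the start); 0 missionaries + 2 cannibals across (shuttle there); 0 missionaries + 2 cannibals across (shuttle back at the start); 0 missionaries + 3 cannibals across (shuttle there); 0 missionaries + 3 cannibals across (shuttle back at the start); 0 missionaries + 4 cannibals across (shuttle there); 0 missionaries + 4 cannibals across (shuttle back at the start); 0 missionaries + 5 cannibals across (shuttle there); 1 missionary + 1 cannibal across (shuttle there); 1 missionary + 1 cannibal across (shuttle back at the start); 2 missionaries + 2 cannibals across (shuttle there). So no valid plan exists.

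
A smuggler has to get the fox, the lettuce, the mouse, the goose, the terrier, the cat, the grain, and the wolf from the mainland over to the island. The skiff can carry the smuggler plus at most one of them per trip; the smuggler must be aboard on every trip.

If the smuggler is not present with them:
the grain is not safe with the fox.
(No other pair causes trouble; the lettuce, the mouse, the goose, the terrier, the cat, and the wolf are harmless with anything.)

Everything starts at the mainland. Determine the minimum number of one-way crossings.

Counting alone: the smuggler can take at most 1 across per trip to the island, so moving all 8 needs at least 8 loaded trips out, with a return between consecutive ones — at least 15 crossings.
The plan below uses exactly 15 crossings, so it is optimal:
1. Smuggler goes to the island with the fox.  [the mainland: the cat, the goose, the grain, the lettuce, the mouse, the terrier, the wolf | the island: the fox]
2. Smuggler goes back to the mainland alone.  [the mainland: the cat, the goose, the grain, the lettuce, the mouse, the terrier, the wolf | the island: the fox]
3. Smuggler goes to the island with the lettuce.  [the mainland: the cat, the goose, the grain, the mouse, the terrier, the wolf | the island: the fox, the lettuce]
4. Smuggler goes back to the mainland alone.  [the mainland: the cat, the goose, the grain, the mouse, the terrier, the wolf | the island: the fox, the lettuce]
5. Smuggler goes to the island with the mouse.  [the mainland: the cat, the goose, the grain, the terrier, the wolf | the island: the fox, the lettuce, the mouse]
6. Smuggler goes back to the mainland alone.  [the mainland: the cat, the goose, the grain, the terrier, the wolf | the island: the fox, the lettuce, the mouse]
7. Smuggler goes to the island with the goose.  [the mainland: the cat, the grain, the terrier, the wolf | the island: the fox, the goose, the lettuce, the mouse]
8. Smuggler goes back to the mainland alone.  [the mainland: the cat, the grain, the terrier, the wolf | the island: the fox, the goose, the lettuce, the mouse]
9. Smuggler goes to the island with the terrier.  [the mainland: the cat, the grain, the wolf | the island: the fox, the goose, the lettuce, the mouse, the terrier]
10. Smuggler goes back to the mainland alone.  [the mainland: the cat, the grain, the wolf | the island: the fox, the goose, the lettuce, the mouse, the terrier]
11. Smuggler goes to the island with the cat.  [the mainland: the grain, the wolf | the island: the cat, the fox, the goose, the lettuce, the mouse, the terrier]
12. Smuggler goes back to the mainland alone.  [the mainland: the grain, the wolf | the island: the cat, the fox, the goose, the lettuce, the mouse, the terrier]
13. Smuggler goes to the island with the wolf.  [the mainland: the grain | the island: the cat, the fox, the goose, the lettuce, the mouse, the terrier, the wolf]
14. Smuggler goes back to the mainland alone.  [the mainland: the grain | the island: the cat, the fox, the goose, the lettuce, the mouse, the terrier, the wolf]
15. Smuggler goes to the island with the grain.  [the mainland: — | the island: the cat, the fox, the goose, the grain, the lettuce, the mouse, the terrier, the wolf]

15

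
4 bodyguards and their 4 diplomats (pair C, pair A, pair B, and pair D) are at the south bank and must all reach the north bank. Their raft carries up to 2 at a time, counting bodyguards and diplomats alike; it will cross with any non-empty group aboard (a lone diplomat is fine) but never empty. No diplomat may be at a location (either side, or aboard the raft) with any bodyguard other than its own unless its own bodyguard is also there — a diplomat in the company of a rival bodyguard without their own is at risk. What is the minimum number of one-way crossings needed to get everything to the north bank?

impossible

Following every safe sequence of crossings from the start, the most of the 8 that can be at the north bank as the raft arrives there on crossings 1, 3, 5 is 2, 3, 4 respectively; the best ever achieved is 4 of 8.
From crossing 7 on, no configuration arises that was not already reachable earlier: only 44 distinct safe configurations (who is on which side, and where the raft is) can ever be reached, none of them has everyone across, and every continuation just revisits them. So no valid plan exists.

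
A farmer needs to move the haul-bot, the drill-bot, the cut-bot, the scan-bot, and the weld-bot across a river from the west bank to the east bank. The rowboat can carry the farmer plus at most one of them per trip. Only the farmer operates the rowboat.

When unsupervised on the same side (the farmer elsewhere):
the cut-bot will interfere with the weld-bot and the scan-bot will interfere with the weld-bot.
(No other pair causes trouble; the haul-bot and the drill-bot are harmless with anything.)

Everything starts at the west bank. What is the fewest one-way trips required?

11

Counting alone: the farmer can take at most 1 across per trip to the east bank, so moving all 5 needs at least 5 loaded trips out, with a return between consecutive ones — at least 9 crossings.
The safety rule pushes this higher. Following every safe sequence of crossings, the most of the 5 that can be at the east bank as the rowboat arrives there on crossing 9 is 4 — never all 5.
So no plan with fewer than 11 crossings exists, and this one achieves 11:
1. Farmer goes to the east bank with the weld-bot.  [the west bank: the cut-bot, the drill-bot, the haul-bot, the scan-bot | the east bank: the weld-bot]
2. Farmer goes back to the west bank alone.  [the west bank: the cut-bot, the drill-bot, the haul-bot, the scan-bot | the east bank: the weld-bot]
3. Farmer goes to the east bank with the haul-bot.  [the west bank: the cut-bot, the drill-bot, the scan-bot | the east bank: the haul-bot, the weld-bot]
4. Farmer goes back to the west bank alone.  [the west bank: the cut-bot, the drill-bot, the scan-bot | the east bank: the haul-bot, the weld-bot]
5. Farmer goes to the east bank with the drill-bot.  [the west bank: the cut-bot, the scan-bot | the east bank: the drill-bot, the haul-bot, the weld-bot]
6. Farmer goes back to the west bank alone.  [the west bank: the cut-bot, the scan-bot | the east bank: the drill-bot, the haul-bot, the weld-bot]
7. Farmer goes to the east bank with the cut-bot.  [the west bank: the scan-bot | the east bank: the cut-bot, the drill-bot, the haul-bot, the weld-bot]
8. Farmer goes back to the west bank with the weld-bot.  [the west bank: the scan-bot, the weld-bot | the east bank: the cut-bot, the drill-bot, the haul-bot]
9. Farmer goes to the east bank with the scan-bot.  [the west bank: the weld-bot | the east bank: the cut-bot, the drill-bot, the haul-bot, the scan-bot]
10. Farmer goes back to the west bank alone.  [the west bank: the weld-bot | the east bank: the cut-bot, the drill-bot, the haul-bot, the scan-bot]
11. Farmer goes to the east bank with the weld-bot.  [the west bank: — | the east bank: the cut-bot, the drill-bot, the haul-bot, the scan-bot, the weld-bot]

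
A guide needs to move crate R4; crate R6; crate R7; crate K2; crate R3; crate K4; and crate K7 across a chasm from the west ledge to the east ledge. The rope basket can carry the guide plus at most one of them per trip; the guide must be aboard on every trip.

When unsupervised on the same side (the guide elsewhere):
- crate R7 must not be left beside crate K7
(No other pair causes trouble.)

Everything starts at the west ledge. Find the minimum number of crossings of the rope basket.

13

Counting alone: the guide can take at most 1 across per trip to the east ledge, so moving all 7 needs at least 7 loaded trips out, with a return between consecutive ones — at least 13 crossings.
The plan below uses exactly 13 crossings, so it is optimal:
1. Guide goes to the east ledge with crate R7.
2. Guide goes back to the west ledge alone.
3. Guide goes to the east ledge with crate R4.
4. Guide goes back to the west ledge alone.
5. Guide goes to the east ledge with crate R6.
6. Guide goes back to the west ledge alone.
7. Guide goes to the east ledge with crate K2.
8. Guide goes back to the west ledge alone.
9. Guide goes to the east ledge with crate R3.
10. Guide goes back to the west ledge alone.
11. Guide goes to the east ledge with crate K4.
12. Guide goes back to the west ledge alone.
13. Guide goes to the east ledge with crate K7.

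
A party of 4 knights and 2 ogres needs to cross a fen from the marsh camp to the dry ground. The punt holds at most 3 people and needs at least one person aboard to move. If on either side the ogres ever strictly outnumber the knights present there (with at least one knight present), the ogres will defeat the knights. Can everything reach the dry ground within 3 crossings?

No

Counting alone: each trip to the dry ground takes at most 3 across and each return brings at least 1 back, so after t trips out (and t−1 returns) at most 3t − (t−1) of the 6 are across; that first reaches 6 at t = 3, so at least 5 crossings are needed.
Since 3 < 5, 3 crossings cannot be enough. (The shortest complete plan in fact takes 5:)
1. 2 ogres → the dry ground.  (the marsh camp: 4K 0O; the dry ground: 0K 2O)
2. 1 ogre ← the marsh camp.  (the marsh camp: 4K 1O; the dry ground: 0K 1O)
3. 2 knights and 1 ogre → the dry ground.  (the marsh camp: 2K 0O; the dry ground: 2K 2O)
4. 1 ogre ← the marsh camp.  (the marsh camp: 2K 1O; the dry ground: 2K 1O)
5. 2 knights and 1 ogre → the dry ground.  (the marsh camp: 0K 0O; the dry ground: 4K 2O)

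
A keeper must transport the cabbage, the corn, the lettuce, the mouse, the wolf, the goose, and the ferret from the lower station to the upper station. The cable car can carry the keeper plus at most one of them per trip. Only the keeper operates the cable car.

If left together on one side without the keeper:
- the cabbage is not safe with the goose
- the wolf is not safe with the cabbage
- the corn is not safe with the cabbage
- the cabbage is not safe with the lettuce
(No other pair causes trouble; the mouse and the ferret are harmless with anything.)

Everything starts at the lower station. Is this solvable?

No

Following every safe sequence of crossings from the start, the most of the 7 that can be at the upper station as the cable car arrives there on crossings 1, 3, 5, 7 is 1, 2, 3, 4 respectively; the best ever achieved is 4 of 7.
From crossing 9 on, no configuration arises that was not already reachable earlier: only 44 distinct safe configurations (who is on which side, and where the cable car is) can ever be reached, none of them has everyone across, and every continuation just revisits them. So no valid plan exists.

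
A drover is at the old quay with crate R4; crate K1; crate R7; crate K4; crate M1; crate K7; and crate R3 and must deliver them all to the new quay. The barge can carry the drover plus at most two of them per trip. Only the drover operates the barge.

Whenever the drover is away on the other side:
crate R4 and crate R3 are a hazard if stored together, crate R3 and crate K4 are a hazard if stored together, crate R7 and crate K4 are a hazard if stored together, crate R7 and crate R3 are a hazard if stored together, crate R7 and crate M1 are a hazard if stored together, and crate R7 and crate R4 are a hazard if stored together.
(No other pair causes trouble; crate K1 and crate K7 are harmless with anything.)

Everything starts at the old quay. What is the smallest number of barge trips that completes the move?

Counting alone: the drover can take at most 2 across per trip to the new quay, so moving all 7 needs at least 4 loaded trips out, with a return between consecutive ones — at least 7 crossings.
The safety rule pushes this higher. Following every safe sequence of crossings, the most of the 7 that can be at the new quay as the barge arrives there on crossings 7, 9 is 5, 6 respectively — never all 7.
So no plan with fewer than 11 crossings exists, and this one achieves 11:
1. Drover goes to the new quay with crate R3 and crate R7.
2. Drover goes back to the old quay with crate R7.
3. Drover goes to the new quay with crate K1 and crate R7.
4. Drover goes back to the old quay with crate R7.
5. Drover goes to the new quay with crate M1 and crate R7.
6. Drover goes back to the old quay with crate R7.
7. Drover goes to the new quay with crate K4 and crate R4.
8. Drover goes back to the old quay with crate R3.
9. Drover goes to the new quay with crate K7 and crate R7.
10. Drover goes back to the old quay with crate R7.
11. Drover goes to the new quay with crate R3 and crate R7.

11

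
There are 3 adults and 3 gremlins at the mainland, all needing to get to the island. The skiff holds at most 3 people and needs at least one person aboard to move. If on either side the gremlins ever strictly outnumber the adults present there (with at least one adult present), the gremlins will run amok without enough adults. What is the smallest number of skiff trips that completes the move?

Counting alone: each trip to the island takes at most 3 across and each return brings at least 1 back, so after t trips out (and t−1 returns) at most 3t − (t−1) of the 6 are across; that first reaches 6 at t = 3, so at least 5 crossings are needed.
The plan below uses exactly 5 crossings, so it is optimal:
1. 2 gremlins → the island.  (the mainland: 3A 1G; the island: 0A 2G)
2. 1 gremlin ← the mainland.  (the mainland: 3A 2G; the island: 0A 1G)
3. 3 adults → the island.  (the mainland: 0A 2G; the island: 3A 1G)
4. 1 gremlin ← the mainland.  (the mainland: 0A 3G; the island: 3A 0G)
5. 3 gremlins → the island.  (the mainland: 0A 0G; the island: 3A 3G)

5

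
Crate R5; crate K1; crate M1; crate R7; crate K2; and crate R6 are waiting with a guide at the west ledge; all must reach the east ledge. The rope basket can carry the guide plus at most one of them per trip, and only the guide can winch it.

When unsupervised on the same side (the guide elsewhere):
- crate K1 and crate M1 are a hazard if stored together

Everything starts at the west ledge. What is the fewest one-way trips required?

Counting alone: the guide can take at most 1 across per trip to the east ledge, so moving all 6 needs at least 6 loaded trips out, with a return between consecutive ones — at least 11 crossings.
The plan below uses exactly 11 crossings, so it is optimal:
1. Guide goes to the east ledge with crate K1.  [the west ledge: crate K2, crate M1, crate R5, crate R6, crate R7 | the east ledge: crate K1]
2. Guide goes back to the west ledge alone.  [the west ledge: crate K2, crate M1, crate R5, crate R6, crate R7 | the east ledge: crate K1]
3. Guide goes to the east ledge with crate R5.  [the west ledge: crate K2, crate M1, crate R6, crate R7 | the east ledge: crate K1, crate R5]
4. Guide goes back to the west ledge alone.  [the west ledge: crate K2, crate M1, crate R6, crate R7 | the east ledge: crate K1, crate R5]
5. Guide goes to the east ledge with crate R7.  [the west ledge: crate K2, crate M1, crate R6 | the east ledge: crate K1, crate R5, crate R7]
6. Guide goes back to the west ledge alone.  [the west ledge: crate K2, crate M1, crate R6 | the east ledge: crate K1, crate R5, crate R7]
7. Guide goes to the east ledge with crate K2.  [the west ledge: crate M1, crate R6 | the east ledge: crate K1, crate K2, crate R5, crate R7]
8. Guide goes back to the west ledge alone.  [the west ledge: crate M1, crate R6 | the east ledge: crate K1, crate K2, crate R5, crate R7]
9. Guide goes to the east ledge with crate R6.  [the west ledge: crate M1 | the east ledge: crate K1, crate K2, crate R5, crate R6, crate R7]
10. Guide goes back to the west ledge alone.  [the west ledge: crate M1 | the east ledge: crate K1, crate K2, crate R5, crate R6, crate R7]
11. Guide goes to the east ledge with crate M1.  [the west ledge: — | the east ledge: crate K1, crate K2, crate M1, crate R5, crate R6, crate R7]

11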